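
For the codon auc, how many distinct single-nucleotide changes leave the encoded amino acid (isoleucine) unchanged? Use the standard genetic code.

2

Position 1: none → 0 synonymous.
Position 2: none → 0 synonymous.
Position 3: AUU, AUA → 2 synonymous.
Total: 0 + 0 + 2 = 2.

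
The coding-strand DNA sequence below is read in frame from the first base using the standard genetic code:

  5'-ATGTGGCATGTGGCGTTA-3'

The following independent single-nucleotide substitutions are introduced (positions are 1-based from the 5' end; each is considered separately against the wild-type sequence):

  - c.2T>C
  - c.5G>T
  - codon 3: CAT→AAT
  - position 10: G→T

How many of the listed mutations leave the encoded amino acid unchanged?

0

Codon 1: ATG (Met) → ACG (Thr) — missense.
Codon 2: TGG (Trp) → TTG (Leu) — missense.
Codon 3: CAT (His) → AAT (Asn) — missense.
Codon 4: GTG (Val) → TTG (Leu) — missense.
Synonymous: 0 of 4.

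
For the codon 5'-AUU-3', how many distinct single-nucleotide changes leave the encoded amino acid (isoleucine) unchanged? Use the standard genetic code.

2

Position 1: none → 0 synonymous.
Position 2: none → 0 synonymous.
Position 3: AUC, AUA → 2 synonymous.
Total: 0 + 0 + 2 = 2.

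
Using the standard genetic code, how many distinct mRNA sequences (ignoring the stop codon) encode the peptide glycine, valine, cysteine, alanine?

128

Gly: 4 codons.
Val: 4 codons.
Cys: 2 codons.
Ala: 4 codons.
4 × 4 × 2 × 4 = 128.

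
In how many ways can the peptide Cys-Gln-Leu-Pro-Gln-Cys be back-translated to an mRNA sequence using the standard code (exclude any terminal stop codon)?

384

Cys: 2 codons.
Gln: 2 codons.
Leu: 6 codons.
Pro: 4 codons.
Gln: 2 codons.
Cys: 2 codons.
2 × 2 × 6 × 4 × 2 × 2 = 384.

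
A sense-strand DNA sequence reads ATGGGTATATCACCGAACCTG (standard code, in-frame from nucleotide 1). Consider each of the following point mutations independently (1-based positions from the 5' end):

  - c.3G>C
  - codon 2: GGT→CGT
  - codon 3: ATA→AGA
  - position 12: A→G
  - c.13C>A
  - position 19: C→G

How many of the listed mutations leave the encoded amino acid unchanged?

1

Codon 1: ATG (Met) → ATC (Ile) — missense.
Codon 2: GGT (Gly) → CGT (Arg) — missense.
Codon 3: ATA (Ile) → AGA (Arg) — missense.
Codon 4: TCA (Ser) → TCG (Ser) — synonymous.
Codon 5: CCG (Pro) → ACG (Thr) — missense.
Codon 7: CTG (Leu) → GTG (Val) — missense.
Synonymous: 1 of 6.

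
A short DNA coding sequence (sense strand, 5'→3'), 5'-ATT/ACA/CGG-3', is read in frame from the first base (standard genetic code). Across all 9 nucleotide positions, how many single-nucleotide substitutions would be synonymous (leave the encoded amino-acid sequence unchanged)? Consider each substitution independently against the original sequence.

Codon 1 (ATT, Ile): 2 synonymous substitutions.
Codon 2 (ACA, Thr): 3 synonymous substitutions.
Codon 3 (CGG, Arg): 4 synonymous substitutions.
Total: 2 + 3 + 4 = 9.

9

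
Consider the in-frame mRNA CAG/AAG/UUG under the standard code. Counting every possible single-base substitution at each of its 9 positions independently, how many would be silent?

Codon 1 (CAG, Gln): 1 synonymous substitution.
Codon 2 (AAG, Lys): 1 synonymous substitution.
Codon 3 (UUG, Leu): 2 synonymous substitutions.
Total: 1 + 1 + 2 = 4.

4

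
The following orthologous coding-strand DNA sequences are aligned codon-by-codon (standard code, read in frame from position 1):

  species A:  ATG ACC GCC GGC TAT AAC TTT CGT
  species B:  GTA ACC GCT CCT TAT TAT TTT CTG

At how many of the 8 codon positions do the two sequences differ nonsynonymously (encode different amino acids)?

Codon 1: ATG Met / GTA Val — nonsynonymous.
Codon 2: ACC Thr / ACC Thr — identical.
Codon 3: GCC Ala / GCT Ala — synonymous.
Codon 4: GGC Gly / CCT Pro — nonsynonymous.
Codon 5: TAT Tyr / TAT Tyr — identical.
Codon 6: AAC Asn / TAT Tyr — nonsynonymous.
Codon 7: TTT Phe / TTT Phe — identical.
Codon 8: CGT Arg / CTG Leu — nonsynonymous.
Nonsynonymous differences: 4.

4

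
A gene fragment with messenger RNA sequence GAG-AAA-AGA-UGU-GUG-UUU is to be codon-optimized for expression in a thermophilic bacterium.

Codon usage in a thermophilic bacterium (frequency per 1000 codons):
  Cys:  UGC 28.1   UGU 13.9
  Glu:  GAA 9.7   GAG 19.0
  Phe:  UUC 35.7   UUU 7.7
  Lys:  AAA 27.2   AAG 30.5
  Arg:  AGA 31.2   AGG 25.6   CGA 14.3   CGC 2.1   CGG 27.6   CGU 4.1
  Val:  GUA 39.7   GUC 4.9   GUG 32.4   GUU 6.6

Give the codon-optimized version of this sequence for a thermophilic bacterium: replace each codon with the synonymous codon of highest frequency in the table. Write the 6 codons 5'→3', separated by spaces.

GAG AAG AGA UGC GUA UUC

Codon 1 (Glu): best is GAG at 19.0.
Codon 2 (Lys): best is AAG at 30.5.
Codon 3 (Arg): best is AGA at 31.2.
Codon 4 (Cys): best is UGC at 28.1.
Codon 5 (Val): best is GUA at 39.7.
Codon 6 (Phe): best is UUC at 35.7.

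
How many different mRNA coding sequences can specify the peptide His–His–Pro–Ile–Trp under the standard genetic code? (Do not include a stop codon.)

48

His: 2 codons.
His: 2 codons.
Pro: 4 codons.
Ile: 3 codons.
Trp: 1 codon.
2 × 2 × 4 × 3 × 1 = 48.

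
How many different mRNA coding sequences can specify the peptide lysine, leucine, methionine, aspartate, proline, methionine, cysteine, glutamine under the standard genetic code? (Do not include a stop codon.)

384

Lys: 2 codons.
Leu: 6 codons.
Met: 1 codon.
Asp: 2 codons.
Pro: 4 codons.
Met: 1 codon.
Cys: 2 codons.
Gln: 2 codons.
2 × 6 × 1 × 2 × 4 × 1 × 2 × 2 = 384.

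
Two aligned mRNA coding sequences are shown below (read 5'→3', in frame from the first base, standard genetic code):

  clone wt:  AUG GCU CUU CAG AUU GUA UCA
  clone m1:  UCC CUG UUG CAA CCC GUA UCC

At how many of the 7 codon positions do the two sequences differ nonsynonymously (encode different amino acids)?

Codon 1: AUG Met / UCC Ser — nonsynonymous.
Codon 2: GCU Ala / CUG Leu — nonsynonymous.
Codon 3: CUU Leu / UUG Leu — synonymous.
Codon 4: CAG Gln / CAA Gln — synonymous.
Codon 5: AUU Ile / CCC Pro — nonsynonymous.
Codon 6: GUA Val / GUA Val — identical.
Codon 7: UCA Ser / UCC Ser — synonymous.
Nonsynonymous differences: 3.

3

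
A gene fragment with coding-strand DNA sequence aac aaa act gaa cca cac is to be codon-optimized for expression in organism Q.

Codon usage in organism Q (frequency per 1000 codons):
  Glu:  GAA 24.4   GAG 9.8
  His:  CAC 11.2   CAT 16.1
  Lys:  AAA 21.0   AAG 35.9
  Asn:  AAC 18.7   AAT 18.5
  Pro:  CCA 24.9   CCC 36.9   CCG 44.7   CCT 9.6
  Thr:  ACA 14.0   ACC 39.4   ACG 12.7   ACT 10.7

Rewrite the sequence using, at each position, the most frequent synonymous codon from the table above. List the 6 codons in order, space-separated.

Codon 1 (Asn): best is AAC at 18.7.
Codon 2 (Lys): best is AAG at 35.9.
Codon 3 (Thr): best is ACC at 39.4.
Codon 4 (Glu): best is GAA at 24.4.
Codon 5 (Pro): best is CCG at 44.7.
Codon 6 (His): best is CAT at 16.1.

AAC AAG ACC GAA CCG CAT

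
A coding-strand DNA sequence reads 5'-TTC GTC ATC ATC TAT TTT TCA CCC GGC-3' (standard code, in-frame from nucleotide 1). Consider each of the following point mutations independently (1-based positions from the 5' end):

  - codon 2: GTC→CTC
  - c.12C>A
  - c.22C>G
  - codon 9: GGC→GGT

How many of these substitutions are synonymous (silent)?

Codon 2: GTC (Val) → CTC (Leu) — missense.
Codon 4: ATC (Ile) → ATA (Ile) — synonymous.
Codon 8: CCC (Pro) → GCC (Ala) — missense.
Codon 9: GGC (Gly) → GGT (Gly) — synonymous.
Synonymous: 2 of 4.

2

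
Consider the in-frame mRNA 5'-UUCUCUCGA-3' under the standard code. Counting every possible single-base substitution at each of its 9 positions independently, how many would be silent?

8

Codon 1 (UUC, Phe): 1 synonymous substitution.
Codon 2 (UCU, Ser): 3 synonymous substitutions.
Codon 3 (CGA, Arg): 4 synonymous substitutions.
Total: 1 + 3 + 4 = 8.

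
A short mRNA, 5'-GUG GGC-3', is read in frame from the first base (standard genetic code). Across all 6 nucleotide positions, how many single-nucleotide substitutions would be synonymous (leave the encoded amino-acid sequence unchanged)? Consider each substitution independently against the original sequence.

Codon 1 (GUG, Val): 3 synonymous substitutions.
Codon 2 (GGC, Gly): 3 synonymous substitutions.
Total: 3 + 3 = 6.

6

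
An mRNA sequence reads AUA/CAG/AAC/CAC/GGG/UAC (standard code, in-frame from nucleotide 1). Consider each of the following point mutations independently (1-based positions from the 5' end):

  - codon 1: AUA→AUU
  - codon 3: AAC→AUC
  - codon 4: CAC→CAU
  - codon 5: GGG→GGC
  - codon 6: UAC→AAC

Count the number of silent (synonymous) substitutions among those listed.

Codon 1: AUA (Ile) → AUU (Ile) — synonymous.
Codon 3: AAC (Asn) → AUC (Ile) — missense.
Codon 4: CAC (His) → CAU (His) — synonymous.
Codon 5: GGG (Gly) → GGC (Gly) — synonymous.
Codon 6: UAC (Tyr) → AAC (Asn) — missense.
Synonymous: 3 of 5.

3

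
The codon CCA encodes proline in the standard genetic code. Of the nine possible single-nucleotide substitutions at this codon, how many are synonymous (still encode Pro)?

3

Position 1: none → 0 synonymous.
Position 2: none → 0 synonymous.
Position 3: CCU, CCC, CCG → 3 synonymous.
Total: 0 + 0 + 3 = 3.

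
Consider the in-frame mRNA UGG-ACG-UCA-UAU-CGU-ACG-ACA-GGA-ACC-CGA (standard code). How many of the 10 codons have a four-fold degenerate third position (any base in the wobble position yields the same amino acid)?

Codon 1 UGG (Trp): third position 1-fold.
Codon 2 ACG (Thr): third position 4-fold.
Codon 3 UCA (Ser): third position 4-fold.
Codon 4 UAU (Tyr): third position 2-fold.
Codon 5 CGU (Arg): third position 4-fold.
Codon 6 ACG (Thr): third position 4-fold.
Codon 7 ACA (Thr): third position 4-fold.
Codon 8 GGA (Gly): third position 4-fold.
Codon 9 ACC (Thr): third position 4-fold.
Codon 10 CGA (Arg): third position 4-fold.
Four-fold degenerate third positions: 8.

8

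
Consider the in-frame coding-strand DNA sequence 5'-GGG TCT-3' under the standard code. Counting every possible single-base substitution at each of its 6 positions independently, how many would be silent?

6

Codon 1 (GGG, Gly): 3 synonymous substitutions.
Codon 2 (TCT, Ser): 3 synonymous substitutions.
Total: 3 + 3 = 6.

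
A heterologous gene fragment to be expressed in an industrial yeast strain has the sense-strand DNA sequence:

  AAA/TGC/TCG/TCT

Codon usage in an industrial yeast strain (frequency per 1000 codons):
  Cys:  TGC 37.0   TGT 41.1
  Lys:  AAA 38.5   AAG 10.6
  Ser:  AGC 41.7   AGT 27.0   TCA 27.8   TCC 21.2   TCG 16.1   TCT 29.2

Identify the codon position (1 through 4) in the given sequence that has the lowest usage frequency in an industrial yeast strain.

Codon 1 AAA (Lys): 38.5 per 1000.
Codon 2 TGC (Cys): 37.0 per 1000.
Codon 3 TCG (Ser): 16.1 per 1000.
Codon 4 TCT (Ser): 29.2 per 1000.
Lowest frequency is 16.1 at codon 3.

3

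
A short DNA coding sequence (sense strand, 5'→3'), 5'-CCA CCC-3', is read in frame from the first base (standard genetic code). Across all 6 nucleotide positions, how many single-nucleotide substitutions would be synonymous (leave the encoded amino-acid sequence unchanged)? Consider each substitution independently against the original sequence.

6

Codon 1 (CCA, Pro): 3 synonymous substitutions.
Codon 2 (CCC, Pro): 3 synonymous substitutions.
Total: 3 + 3 = 6.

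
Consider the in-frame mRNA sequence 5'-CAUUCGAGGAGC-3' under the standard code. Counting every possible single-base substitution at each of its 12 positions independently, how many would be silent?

Codon 1 (CAU, His): 1 synonymous substitution.
Codon 2 (UCG, Ser): 3 synonymous substitutions.
Codon 3 (AGG, Arg): 2 synonymous substitutions.
Codon 4 (AGC, Ser): 1 synonymous substitution.
Total: 1 + 3 + 2 + 1 = 7.

7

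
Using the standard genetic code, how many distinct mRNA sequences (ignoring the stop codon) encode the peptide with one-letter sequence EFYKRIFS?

3456

Glu: 2 codons.
Phe: 2 codons.
Tyr: 2 codons.
Lys: 2 codons.
Arg: 6 codons.
Ile: 3 codons.
Phe: 2 codons.
Ser: 6 codons.
2 × 2 × 2 × 2 × 6 × 3 × 2 × 6 = 3456.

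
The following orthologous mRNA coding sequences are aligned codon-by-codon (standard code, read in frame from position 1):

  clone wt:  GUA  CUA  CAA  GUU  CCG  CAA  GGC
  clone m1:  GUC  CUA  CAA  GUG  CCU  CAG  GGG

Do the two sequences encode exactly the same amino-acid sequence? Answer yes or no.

yes

Codon 1: GUA Val / GUC Val — synonymous.
Codon 2: CUA Leu / CUA Leu — identical.
Codon 3: CAA Gln / CAA Gln — identical.
Codon 4: GUU Val / GUG Val — synonymous.
Codon 5: CCG Pro / CCU Pro — synonymous.
Codon 6: CAA Gln / CAG Gln — synonymous.
Codon 7: GGC Gly / GGG Gly — synonymous.
Nonsynonymous differences: 0 → same protein.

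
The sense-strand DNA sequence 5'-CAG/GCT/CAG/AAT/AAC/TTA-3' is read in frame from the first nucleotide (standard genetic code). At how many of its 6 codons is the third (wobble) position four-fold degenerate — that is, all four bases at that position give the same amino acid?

1

Codon 1 CAG (Gln): third position 2-fold.
Codon 2 GCT (Ala): third position 4-fold.
Codon 3 CAG (Gln): third position 2-fold.
Codon 4 AAT (Asn): third position 2-fold.
Codon 5 AAC (Asn): third position 2-fold.
Codon 6 TTA (Leu): third position 2-fold.
Four-fold degenerate third positions: 1.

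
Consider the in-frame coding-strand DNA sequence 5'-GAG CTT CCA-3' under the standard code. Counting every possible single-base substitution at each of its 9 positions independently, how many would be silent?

Codon 1 (GAG, Glu): 1 synonymous substitution.
Codon 2 (CTT, Leu): 3 synonymous substitutions.
Codon 3 (CCA, Pro): 3 synonymous substitutions.
Total: 1 + 3 + 3 = 7.

7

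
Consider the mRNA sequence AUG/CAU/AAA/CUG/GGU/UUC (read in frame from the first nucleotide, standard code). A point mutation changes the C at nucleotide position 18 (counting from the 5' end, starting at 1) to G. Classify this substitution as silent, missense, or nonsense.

Position 18 falls in codon 6: UUC → Phe.
After the substitution the codon is UUG → Leu.
Phe ≠ Leu, so this is a missense mutation.

missense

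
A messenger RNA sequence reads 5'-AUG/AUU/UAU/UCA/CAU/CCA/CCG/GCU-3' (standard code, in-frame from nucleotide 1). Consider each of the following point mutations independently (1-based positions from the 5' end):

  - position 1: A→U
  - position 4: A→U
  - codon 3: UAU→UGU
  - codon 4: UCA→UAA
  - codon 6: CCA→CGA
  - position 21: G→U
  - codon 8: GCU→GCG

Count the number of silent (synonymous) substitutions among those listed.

Codon 1: AUG (Met) → UUG (Leu) — missense.
Codon 2: AUU (Ile) → UUU (Phe) — missense.
Codon 3: UAU (Tyr) → UGU (Cys) — missense.
Codon 4: UCA (Ser) → UAA (Stop) — nonsense.
Codon 6: CCA (Pro) → CGA (Arg) — missense.
Codon 7: CCG (Pro) → CCU (Pro) — synonymous.
Codon 8: GCU (Ala) → GCG (Ala) — synonymous.
Synonymous: 2 of 7.

2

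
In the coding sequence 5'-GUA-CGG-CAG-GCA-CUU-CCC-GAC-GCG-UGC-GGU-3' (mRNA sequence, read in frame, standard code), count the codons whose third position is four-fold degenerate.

Codon 1 GUA (Val): third position 4-fold.
Codon 2 CGG (Arg): third position 4-fold.
Codon 3 CAG (Gln): third position 2-fold.
Codon 4 GCA (Ala): third position 4-fold.
Codon 5 CUU (Leu): third position 4-fold.
Codon 6 CCC (Pro): third position 4-fold.
Codon 7 GAC (Asp): third position 2-fold.
Codon 8 GCG (Ala): third position 4-fold.
Codon 9 UGC (Cys): third position 2-fold.
Codon 10 GGU (Gly): third position 4-fold.
Four-fold degenerate third positions: 7.

7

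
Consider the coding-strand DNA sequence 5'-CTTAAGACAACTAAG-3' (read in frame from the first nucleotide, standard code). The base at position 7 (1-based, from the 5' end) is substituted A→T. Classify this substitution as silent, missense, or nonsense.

missense

Position 7 falls in codon 3: ACA → Thr.
After the substitution the codon is TCA → Ser.
Thr ≠ Ser, so this is a missense mutation.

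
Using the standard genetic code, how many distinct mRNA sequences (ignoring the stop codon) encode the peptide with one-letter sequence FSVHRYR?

Phe: 2 codons.
Ser: 6 codons.
Val: 4 codons.
His: 2 codons.
Arg: 6 codons.
Tyr: 2 codons.
Arg: 6 codons.
2 × 6 × 4 × 2 × 6 × 2 × 6 = 6912.

6912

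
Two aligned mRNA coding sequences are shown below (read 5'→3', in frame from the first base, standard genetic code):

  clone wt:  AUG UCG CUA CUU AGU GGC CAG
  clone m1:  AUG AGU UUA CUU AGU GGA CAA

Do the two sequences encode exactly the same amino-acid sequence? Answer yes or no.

yes

Codon 1: AUG Met / AUG Met — identical.
Codon 2: UCG Ser / AGU Ser — synonymous.
Codon 3: CUA Leu / UUA Leu — synonymous.
Codon 4: CUU Leu / CUU Leu — identical.
Codon 5: AGU Ser / AGU Ser — identical.
Codon 6: GGC Gly / GGA Gly — synonymous.
Codon 7: CAG Gln / CAA Gln — synonymous.
Nonsynonymous differences: 0 → same protein.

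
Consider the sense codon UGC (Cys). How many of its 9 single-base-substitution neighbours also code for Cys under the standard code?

1

Position 1: none → 0 synonymous.
Position 2: none → 0 synonymous.
Position 3: UGU → 1 synonymous.
Total: 0 + 0 + 1 = 1.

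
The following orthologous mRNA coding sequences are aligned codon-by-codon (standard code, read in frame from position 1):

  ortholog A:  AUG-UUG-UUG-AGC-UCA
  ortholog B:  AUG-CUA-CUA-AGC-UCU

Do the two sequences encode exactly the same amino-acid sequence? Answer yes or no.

yes

Codon 1: AUG Met / AUG Met — identical.
Codon 2: UUG Leu / CUA Leu — synonymous.
Codon 3: UUG Leu / CUA Leu — synonymous.
Codon 4: AGC Ser / AGC Ser — identical.
Codon 5: UCA Ser / UCU Ser — synonymous.
Nonsynonymous differences: 0 → same protein.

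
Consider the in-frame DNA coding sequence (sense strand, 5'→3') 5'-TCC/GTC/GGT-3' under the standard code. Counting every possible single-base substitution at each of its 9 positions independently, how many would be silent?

Codon 1 (TCC, Ser): 3 synonymous substitutions.
Codon 2 (GTC, Val): 3 synonymous substitutions.
Codon 3 (GGT, Gly): 3 synonymous substitutions.
Total: 3 + 3 + 3 = 9.

9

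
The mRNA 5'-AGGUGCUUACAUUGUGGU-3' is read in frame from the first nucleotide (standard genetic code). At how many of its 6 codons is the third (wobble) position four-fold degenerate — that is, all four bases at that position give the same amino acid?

1

Codon 1 AGG (Arg): third position 2-fold.
Codon 2 UGC (Cys): third position 2-fold.
Codon 3 UUA (Leu): third position 2-fold.
Codon 4 CAU (His): third position 2-fold.
Codon 5 UGU (Cys): third position 2-fold.
Codon 6 GGU (Gly): third position 4-fold.
Four-fold degenerate third positions: 1.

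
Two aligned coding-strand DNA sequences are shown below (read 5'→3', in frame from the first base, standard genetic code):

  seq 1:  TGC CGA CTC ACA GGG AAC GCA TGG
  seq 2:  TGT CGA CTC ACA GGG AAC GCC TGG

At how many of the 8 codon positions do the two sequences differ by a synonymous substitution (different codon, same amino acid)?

2

Codon 1: TGC Cys / TGT Cys — synonymous.
Codon 2: CGA Arg / CGA Arg — identical.
Codon 3: CTC Leu / CTC Leu — identical.
Codon 4: ACA Thr / ACA Thr — identical.
Codon 5: GGG Gly / GGG Gly — identical.
Codon 6: AAC Asn / AAC Asn — identical.
Codon 7: GCA Ala / GCC Ala — synonymous.
Codon 8: TGG Trp / TGG Trp — identical.
Synonymous differences: 2.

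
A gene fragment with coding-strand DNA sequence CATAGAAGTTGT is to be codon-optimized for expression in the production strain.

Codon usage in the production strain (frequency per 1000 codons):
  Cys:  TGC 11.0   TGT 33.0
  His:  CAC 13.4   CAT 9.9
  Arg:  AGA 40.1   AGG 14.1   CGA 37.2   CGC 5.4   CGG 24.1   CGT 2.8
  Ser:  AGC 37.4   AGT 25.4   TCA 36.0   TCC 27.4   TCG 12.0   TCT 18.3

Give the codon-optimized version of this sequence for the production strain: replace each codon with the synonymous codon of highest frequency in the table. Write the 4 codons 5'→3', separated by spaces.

Codon 1 (His): best is CAC at 13.4.
Codon 2 (Arg): best is AGA at 40.1.
Codon 3 (Ser): best is AGC at 37.4.
Codon 4 (Cys): best is TGT at 33.0.

CAC AGA AGC TGT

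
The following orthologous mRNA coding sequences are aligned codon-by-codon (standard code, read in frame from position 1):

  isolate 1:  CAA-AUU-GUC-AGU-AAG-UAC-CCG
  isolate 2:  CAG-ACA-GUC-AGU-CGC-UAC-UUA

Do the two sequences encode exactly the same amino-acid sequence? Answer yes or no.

Codon 1: CAA Gln / CAG Gln — synonymous.
Codon 2: AUU Ile / ACA Thr — nonsynonymous.
Codon 3: GUC Val / GUC Val — identical.
Codon 4: AGU Ser / AGU Ser — identical.
Codon 5: AAG Lys / CGC Arg — nonsynonymous.
Codon 6: UAC Tyr / UAC Tyr — identical.
Codon 7: CCG Pro / UUA Leu — nonsynonymous.
Nonsynonymous differences: 3 → different protein.

no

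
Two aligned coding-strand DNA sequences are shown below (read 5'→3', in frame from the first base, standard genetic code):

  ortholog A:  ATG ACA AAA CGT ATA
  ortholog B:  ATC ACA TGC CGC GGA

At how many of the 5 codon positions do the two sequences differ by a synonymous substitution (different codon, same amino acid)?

1

Codon 1: ATG Met / ATC Ile — nonsynonymous.
Codon 2: ACA Thr / ACA Thr — identical.
Codon 3: AAA Lys / TGC Cys — nonsynonymous.
Codon 4: CGT Arg / CGC Arg — synonymous.
Codon 5: ATA Ile / GGA Gly — nonsynonymous.
Synonymous differences: 1.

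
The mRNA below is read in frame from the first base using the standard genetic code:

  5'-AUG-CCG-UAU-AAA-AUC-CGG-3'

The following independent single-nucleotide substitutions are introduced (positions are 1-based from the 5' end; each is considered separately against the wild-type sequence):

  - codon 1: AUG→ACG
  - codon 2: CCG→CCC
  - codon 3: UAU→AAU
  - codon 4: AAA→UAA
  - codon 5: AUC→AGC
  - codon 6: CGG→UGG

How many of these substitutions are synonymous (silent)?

1

Codon 1: AUG (Met) → ACG (Thr) — missense.
Codon 2: CCG (Pro) → CCC (Pro) — synonymous.
Codon 3: UAU (Tyr) → AAU (Asn) — missense.
Codon 4: AAA (Lys) → UAA (Stop) — nonsense.
Codon 5: AUC (Ile) → AGC (Ser) — missense.
Codon 6: CGG (Arg) → UGG (Trp) — missense.
Synonymous: 1 of 6.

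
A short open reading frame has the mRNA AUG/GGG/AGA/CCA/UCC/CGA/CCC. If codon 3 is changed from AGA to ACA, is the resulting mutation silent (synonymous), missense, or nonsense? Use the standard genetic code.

Position 8 falls in codon 3: AGA → Arg.
After the substitution the codon is ACA → Thr.
Arg ≠ Thr, so this is a missense mutation.

missense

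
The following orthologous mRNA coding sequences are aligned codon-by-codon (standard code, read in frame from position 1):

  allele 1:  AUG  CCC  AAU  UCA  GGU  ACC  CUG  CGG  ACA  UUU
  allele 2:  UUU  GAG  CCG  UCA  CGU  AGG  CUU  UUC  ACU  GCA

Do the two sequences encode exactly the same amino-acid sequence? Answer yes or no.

Codon 1: AUG Met / UUU Phe — nonsynonymous.
Codon 2: CCC Pro / GAG Glu — nonsynonymous.
Codon 3: AAU Asn / CCG Pro — nonsynonymous.
Codon 4: UCA Ser / UCA Ser — identical.
Codon 5: GGU Gly / CGU Arg — nonsynonymous.
Codon 6: ACC Thr / AGG Arg — nonsynonymous.
Codon 7: CUG Leu / CUU Leu — synonymous.
Codon 8: CGG Arg / UUC Phe — nonsynonymous.
Codon 9: ACA Thr / ACU Thr — synonymous.
Codon 10: UUU Phe / GCA Ala — nonsynonymous.
Nonsynonymous differences: 7 → different protein.

no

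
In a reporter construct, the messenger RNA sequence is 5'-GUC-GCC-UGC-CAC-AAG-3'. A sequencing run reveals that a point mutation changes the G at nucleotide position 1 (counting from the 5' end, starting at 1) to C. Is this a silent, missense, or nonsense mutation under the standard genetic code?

Position 1 falls in codon 1: GUC → Val.
After the substitution the codon is CUC → Leu.
Val ≠ Leu, so this is a missense mutation.

missense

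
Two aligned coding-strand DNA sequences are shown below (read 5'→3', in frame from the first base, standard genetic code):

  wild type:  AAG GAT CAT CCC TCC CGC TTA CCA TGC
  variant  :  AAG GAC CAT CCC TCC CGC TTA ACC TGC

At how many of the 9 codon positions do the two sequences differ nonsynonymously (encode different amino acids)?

1

Codon 1: AAG Lys / AAG Lys — identical.
Codon 2: GAT Asp / GAC Asp — synonymous.
Codon 3: CAT His / CAT His — identical.
Codon 4: CCC Pro / CCC Pro — identical.
Codon 5: TCC Ser / TCC Ser — identical.
Codon 6: CGC Arg / CGC Arg — identical.
Codon 7: TTA Leu / TTA Leu — identical.
Codon 8: CCA Pro / ACC Thr — nonsynonymous.
Codon 9: TGC Cys / TGC Cys — identical.
Nonsynonymous differences: 1.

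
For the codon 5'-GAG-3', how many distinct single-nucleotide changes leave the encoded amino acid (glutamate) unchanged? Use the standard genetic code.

1

Position 1: none → 0 synonymous.
Position 2: none → 0 synonymous.
Position 3: GAA → 1 synonymous.
Total: 0 + 0 + 1 = 1.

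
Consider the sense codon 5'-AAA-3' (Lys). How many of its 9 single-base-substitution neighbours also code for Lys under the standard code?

Position 1: none → 0 synonymous.
Position 2: none → 0 synonymous.
Position 3: AAG → 1 synonymous.
Total: 0 + 0 + 1 = 1.

1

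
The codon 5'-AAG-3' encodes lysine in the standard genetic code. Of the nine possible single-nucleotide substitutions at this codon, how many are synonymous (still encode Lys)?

1

Position 1: none → 0 synonymous.
Position 2: none → 0 synonymous.
Position 3: AAA → 1 synonymous.
Total: 0 + 0 + 1 = 1.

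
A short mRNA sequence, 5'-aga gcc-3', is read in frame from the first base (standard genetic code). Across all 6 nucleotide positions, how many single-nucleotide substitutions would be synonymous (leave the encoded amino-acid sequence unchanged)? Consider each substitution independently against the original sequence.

Codon 1 (AGA, Arg): 2 synonymous substitutions.
Codon 2 (GCC, Ala): 3 synonymous substitutions.
Total: 2 + 3 = 5.

5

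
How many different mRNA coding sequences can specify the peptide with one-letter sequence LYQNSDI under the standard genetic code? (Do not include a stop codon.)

Leu: 6 codons.
Tyr: 2 codons.
Gln: 2 codons.
Asn: 2 codons.
Ser: 6 codons.
Asp: 2 codons.
Ile: 3 codons.
6 × 2 × 2 × 2 × 6 × 2 × 3 = 1728.

1728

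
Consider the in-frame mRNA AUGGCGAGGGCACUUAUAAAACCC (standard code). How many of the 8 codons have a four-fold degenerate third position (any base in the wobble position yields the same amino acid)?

Codon 1 AUG (Met): third position 1-fold.
Codon 2 GCG (Ala): third position 4-fold.
Codon 3 AGG (Arg): third position 2-fold.
Codon 4 GCA (Ala): third position 4-fold.
Codon 5 CUU (Leu): third position 4-fold.
Codon 6 AUA (Ile): third position 3-fold.
Codon 7 AAA (Lys): third position 2-fold.
Codon 8 CCC (Pro): third position 4-fold.
Four-fold degenerate third positions: 4.

4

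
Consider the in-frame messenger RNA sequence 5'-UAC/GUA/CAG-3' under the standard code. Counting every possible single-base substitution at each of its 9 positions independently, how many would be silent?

Codon 1 (UAC, Tyr): 1 synonymous substitution.
Codon 2 (GUA, Val): 3 synonymous substitutions.
Codon 3 (CAG, Gln): 1 synonymous substitution.
Total: 1 + 3 + 1 = 5.

5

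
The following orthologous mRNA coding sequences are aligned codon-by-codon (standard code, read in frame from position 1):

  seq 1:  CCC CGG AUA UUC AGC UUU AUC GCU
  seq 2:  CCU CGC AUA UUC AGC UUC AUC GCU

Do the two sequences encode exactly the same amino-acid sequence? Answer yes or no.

yes

Codon 1: CCC Pro / CCU Pro — synonymous.
Codon 2: CGG Arg / CGC Arg — synonymous.
Codon 3: AUA Ile / AUA Ile — identical.
Codon 4: UUC Phe / UUC Phe — identical.
Codon 5: AGC Ser / AGC Ser — identical.
Codon 6: UUU Phe / UUC Phe — synonymous.
Codon 7: AUC Ile / AUC Ile — identical.
Codon 8: GCU Ala / GCU Ala — identical.
Nonsynonymous differences: 0 → same protein.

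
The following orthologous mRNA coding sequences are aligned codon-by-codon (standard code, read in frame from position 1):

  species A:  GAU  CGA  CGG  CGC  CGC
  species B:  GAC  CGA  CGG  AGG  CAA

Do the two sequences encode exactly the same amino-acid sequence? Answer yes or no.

Codon 1: GAU Asp / GAC Asp — synonymous.
Codon 2: CGA Arg / CGA Arg — identical.
Codon 3: CGG Arg / CGG Arg — identical.
Codon 4: CGC Arg / AGG Arg — synonymous.
Codon 5: CGC Arg / CAA Gln — nonsynonymous.
Nonsynonymous differences: 1 → different protein.

no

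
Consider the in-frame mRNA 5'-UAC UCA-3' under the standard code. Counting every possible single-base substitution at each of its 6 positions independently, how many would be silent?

Codon 1 (UAC, Tyr): 1 synonymous substitution.
Codon 2 (UCA, Ser): 3 synonymous substitutions.
Total: 1 + 3 = 4.

4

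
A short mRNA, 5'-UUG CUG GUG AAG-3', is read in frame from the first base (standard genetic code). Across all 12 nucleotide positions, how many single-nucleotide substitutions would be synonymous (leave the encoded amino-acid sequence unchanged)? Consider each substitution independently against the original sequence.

Codon 1 (UUG, Leu): 2 synonymous substitutions.
Codon 2 (CUG, Leu): 4 synonymous substitutions.
Codon 3 (GUG, Val): 3 synonymous substitutions.
Codon 4 (AAG, Lys): 1 synonymous substitution.
Total: 2 + 4 + 3 + 1 = 10.

10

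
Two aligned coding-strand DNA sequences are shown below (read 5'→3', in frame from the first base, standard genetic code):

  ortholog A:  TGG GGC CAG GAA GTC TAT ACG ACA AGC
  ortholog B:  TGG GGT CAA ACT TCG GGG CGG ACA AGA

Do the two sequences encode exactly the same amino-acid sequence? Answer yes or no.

no

Codon 1: TGG Trp / TGG Trp — identical.
Codon 2: GGC Gly / GGT Gly — synonymous.
Codon 3: CAG Gln / CAA Gln — synonymous.
Codon 4: GAA Glu / ACT Thr — nonsynonymous.
Codon 5: GTC Val / TCG Ser — nonsynonymous.
Codon 6: TAT Tyr / GGG Gly — nonsynonymous.
Codon 7: ACG Thr / CGG Arg — nonsynonymous.
Codon 8: ACA Thr / ACA Thr — identical.
Codon 9: AGC Ser / AGA Arg — nonsynonymous.
Nonsynonymous differences: 5 → different protein.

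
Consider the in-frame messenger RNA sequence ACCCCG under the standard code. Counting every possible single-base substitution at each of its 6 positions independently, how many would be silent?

6

Codon 1 (ACC, Thr): 3 synonymous substitutions.
Codon 2 (CCG, Pro): 3 synonymous substitutions.
Total: 3 + 3 = 6.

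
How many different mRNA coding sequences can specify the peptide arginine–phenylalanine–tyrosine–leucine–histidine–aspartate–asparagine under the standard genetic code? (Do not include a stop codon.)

Arg: 6 codons.
Phe: 2 codons.
Tyr: 2 codons.
Leu: 6 codons.
His: 2 codons.
Asp: 2 codons.
Asn: 2 codons.
6 × 2 × 2 × 6 × 2 × 2 × 2 = 1152.

1152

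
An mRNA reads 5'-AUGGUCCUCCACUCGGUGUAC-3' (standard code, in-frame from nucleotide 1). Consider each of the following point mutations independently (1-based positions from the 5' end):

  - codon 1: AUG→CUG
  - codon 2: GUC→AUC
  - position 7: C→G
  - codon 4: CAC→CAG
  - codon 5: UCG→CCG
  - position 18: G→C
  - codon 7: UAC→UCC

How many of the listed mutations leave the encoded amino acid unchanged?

Codon 1: AUG (Met) → CUG (Leu) — missense.
Codon 2: GUC (Val) → AUC (Ile) — missense.
Codon 3: CUC (Leu) → GUC (Val) — missense.
Codon 4: CAC (His) → CAG (Gln) — missense.
Codon 5: UCG (Ser) → CCG (Pro) — missense.
Codon 6: GUG (Val) → GUC (Val) — synonymous.
Codon 7: UAC (Tyr) → UCC (Ser) — missense.
Synonymous: 1 of 7.

1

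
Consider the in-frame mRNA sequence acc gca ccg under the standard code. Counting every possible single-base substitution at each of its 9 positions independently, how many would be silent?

Codon 1 (ACC, Thr): 3 synonymous substitutions.
Codon 2 (GCA, Ala): 3 synonymous substitutions.
Codon 3 (CCG, Pro): 3 synonymous substitutions.
Total: 3 + 3 + 3 = 9.

9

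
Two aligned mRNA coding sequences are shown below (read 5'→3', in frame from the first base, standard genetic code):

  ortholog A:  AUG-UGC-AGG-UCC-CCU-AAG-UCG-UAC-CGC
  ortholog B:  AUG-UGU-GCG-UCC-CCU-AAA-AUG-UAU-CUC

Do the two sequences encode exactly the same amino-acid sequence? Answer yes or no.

Codon 1: AUG Met / AUG Met — identical.
Codon 2: UGC Cys / UGU Cys — synonymous.
Codon 3: AGG Arg / GCG Ala — nonsynonymous.
Codon 4: UCC Ser / UCC Ser — identical.
Codon 5: CCU Pro / CCU Pro — identical.
Codon 6: AAG Lys / AAA Lys — synonymous.
Codon 7: UCG Ser / AUG Met — nonsynonymous.
Codon 8: UAC Tyr / UAU Tyr — synonymous.
Codon 9: CGC Arg / CUC Leu — nonsynonymous.
Nonsynonymous differences: 3 → different protein.

no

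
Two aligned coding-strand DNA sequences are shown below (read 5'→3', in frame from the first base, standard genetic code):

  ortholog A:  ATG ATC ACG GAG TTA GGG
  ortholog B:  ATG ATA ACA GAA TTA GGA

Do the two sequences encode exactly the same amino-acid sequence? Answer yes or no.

yes

Codon 1: ATG Met / ATG Met — identical.
Codon 2: ATC Ile / ATA Ile — synonymous.
Codon 3: ACG Thr / ACA Thr — synonymous.
Codon 4: GAG Glu / GAA Glu — synonymous.
Codon 5: TTA Leu / TTA Leu — identical.
Codon 6: GGG Gly / GGA Gly — synonymous.
Nonsynonymous differences: 0 → same protein.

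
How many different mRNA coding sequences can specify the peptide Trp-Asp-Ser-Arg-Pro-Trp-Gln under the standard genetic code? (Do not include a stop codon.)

Trp: 1 codon.
Asp: 2 codons.
Ser: 6 codons.
Arg: 6 codons.
Pro: 4 codons.
Trp: 1 codon.
Gln: 2 codons.
1 × 2 × 6 × 6 × 4 × 1 × 2 = 576.

576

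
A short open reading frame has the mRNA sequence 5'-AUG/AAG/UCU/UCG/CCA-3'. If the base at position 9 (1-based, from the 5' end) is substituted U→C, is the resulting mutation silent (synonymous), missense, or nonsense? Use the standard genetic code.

Position 9 falls in codon 3: UCU → Ser.
After the substitution the codon is UCC → Ser.
Both encode Ser, so the change is synonymous.

silent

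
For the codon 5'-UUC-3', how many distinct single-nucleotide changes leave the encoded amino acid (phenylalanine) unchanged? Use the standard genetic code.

Position 1: none → 0 synonymous.
Position 2: none → 0 synonymous.
Position 3: UUU → 1 synonymous.
Total: 0 + 0 + 1 = 1.

1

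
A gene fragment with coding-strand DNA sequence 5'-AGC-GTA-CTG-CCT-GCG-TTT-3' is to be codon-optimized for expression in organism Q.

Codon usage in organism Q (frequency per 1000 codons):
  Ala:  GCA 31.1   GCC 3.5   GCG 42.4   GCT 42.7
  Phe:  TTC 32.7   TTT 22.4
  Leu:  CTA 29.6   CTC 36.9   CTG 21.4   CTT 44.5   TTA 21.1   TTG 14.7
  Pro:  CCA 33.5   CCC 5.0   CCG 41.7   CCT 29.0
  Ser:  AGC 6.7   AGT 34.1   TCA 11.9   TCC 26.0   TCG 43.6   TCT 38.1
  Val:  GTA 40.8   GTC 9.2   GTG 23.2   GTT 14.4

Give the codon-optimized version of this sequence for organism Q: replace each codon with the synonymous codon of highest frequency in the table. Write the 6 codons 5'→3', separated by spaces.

Codon 1 (Ser): best is TCG at 43.6.
Codon 2 (Val): best is GTA at 40.8.
Codon 3 (Leu): best is CTT at 44.5.
Codon 4 (Pro): best is CCG at 41.7.
Codon 5 (Ala): best is GCT at 42.7.
Codon 6 (Phe): best is TTC at 32.7.

TCG GTA CTT CCG GCT TTC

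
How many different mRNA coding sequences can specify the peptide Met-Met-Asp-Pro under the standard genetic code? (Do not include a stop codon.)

Met: 1 codon.
Met: 1 codon.
Asp: 2 codons.
Pro: 4 codons.
1 × 1 × 2 × 4 = 8.

8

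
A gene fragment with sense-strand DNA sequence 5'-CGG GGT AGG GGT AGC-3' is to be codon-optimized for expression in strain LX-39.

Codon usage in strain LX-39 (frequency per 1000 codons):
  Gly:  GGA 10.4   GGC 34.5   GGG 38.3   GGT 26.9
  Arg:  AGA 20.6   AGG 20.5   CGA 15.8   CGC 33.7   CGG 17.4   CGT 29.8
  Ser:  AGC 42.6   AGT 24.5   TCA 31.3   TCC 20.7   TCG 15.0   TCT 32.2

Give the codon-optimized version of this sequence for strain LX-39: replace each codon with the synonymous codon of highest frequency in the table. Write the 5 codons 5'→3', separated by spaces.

CGC GGG CGC GGG AGC

Codon 1 (Arg): best is CGC at 33.7.
Codon 2 (Gly): best is GGG at 38.3.
Codon 3 (Arg): best is CGC at 33.7.
Codon 4 (Gly): best is GGG at 38.3.
Codon 5 (Ser): best is AGC at 42.6.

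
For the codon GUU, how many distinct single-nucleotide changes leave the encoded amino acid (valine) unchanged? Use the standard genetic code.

Position 1: none → 0 synonymous.
Position 2: none → 0 synonymous.
Position 3: GUC, GUA, GUG → 3 synonymous.
Total: 0 + 0 + 3 = 3.

3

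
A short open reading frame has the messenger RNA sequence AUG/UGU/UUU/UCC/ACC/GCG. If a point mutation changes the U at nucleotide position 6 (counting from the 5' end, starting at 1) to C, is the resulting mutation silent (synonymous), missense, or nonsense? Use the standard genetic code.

Position 6 falls in codon 2: UGU → Cys.
After the substitution the codon is UGC → Cys.
Both encode Cys, so the change is synonymous.

silent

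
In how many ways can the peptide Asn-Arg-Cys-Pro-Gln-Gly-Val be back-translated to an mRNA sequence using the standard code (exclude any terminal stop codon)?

3072

Asn: 2 codons.
Arg: 6 codons.
Cys: 2 codons.
Pro: 4 codons.
Gln: 2 codons.
Gly: 4 codons.
Val: 4 codons.
2 × 6 × 2 × 4 × 2 × 4 × 4 = 3072.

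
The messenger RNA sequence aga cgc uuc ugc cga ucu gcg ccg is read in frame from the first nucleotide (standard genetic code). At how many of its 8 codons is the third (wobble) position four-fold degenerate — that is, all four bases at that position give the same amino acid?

5

Codon 1 AGA (Arg): third position 2-fold.
Codon 2 CGC (Arg): third position 4-fold.
Codon 3 UUC (Phe): third position 2-fold.
Codon 4 UGC (Cys): third position 2-fold.
Codon 5 CGA (Arg): third position 4-fold.
Codon 6 UCU (Ser): third position 4-fold.
Codon 7 GCG (Ala): third position 4-fold.
Codon 8 CCG (Pro): third position 4-fold.
Four-fold degenerate third positions: 5.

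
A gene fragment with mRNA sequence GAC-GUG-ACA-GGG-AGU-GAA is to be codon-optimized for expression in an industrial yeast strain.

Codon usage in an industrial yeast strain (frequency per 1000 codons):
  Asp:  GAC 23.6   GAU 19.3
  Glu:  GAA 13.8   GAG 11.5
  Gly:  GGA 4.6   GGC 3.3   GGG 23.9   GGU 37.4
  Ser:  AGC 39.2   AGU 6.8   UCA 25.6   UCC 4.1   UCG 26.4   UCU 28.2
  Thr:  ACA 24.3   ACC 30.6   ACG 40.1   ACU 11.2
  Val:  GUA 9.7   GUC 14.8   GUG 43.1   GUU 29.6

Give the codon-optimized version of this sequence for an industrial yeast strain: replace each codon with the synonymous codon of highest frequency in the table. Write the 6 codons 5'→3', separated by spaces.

GAC GUG ACG GGU AGC GAA

Codon 1 (Asp): best is GAC at 23.6.
Codon 2 (Val): best is GUG at 43.1.
Codon 3 (Thr): best is ACG at 40.1.
Codon 4 (Gly): best is GGU at 37.4.
Codon 5 (Ser): best is AGC at 39.2.
Codon 6 (Glu): best is GAA at 13.8.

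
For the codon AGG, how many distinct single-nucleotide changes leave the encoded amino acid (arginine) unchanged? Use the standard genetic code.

2

Position 1: CGG → 1 synonymous.
Position 2: none → 0 synonymous.
Position 3: AGA → 1 synonymous.
Total: 1 + 0 + 1 = 2.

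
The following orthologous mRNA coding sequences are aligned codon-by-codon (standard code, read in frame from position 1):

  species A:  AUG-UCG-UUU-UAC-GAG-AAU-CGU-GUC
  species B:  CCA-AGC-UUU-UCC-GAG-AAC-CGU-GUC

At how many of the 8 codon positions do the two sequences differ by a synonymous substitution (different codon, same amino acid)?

2

Codon 1: AUG Met / CCA Pro — nonsynonymous.
Codon 2: UCG Ser / AGC Ser — synonymous.
Codon 3: UUU Phe / UUU Phe — identical.
Codon 4: UAC Tyr / UCC Ser — nonsynonymous.
Codon 5: GAG Glu / GAG Glu — identical.
Codon 6: AAU Asn / AAC Asn — synonymous.
Codon 7: CGU Arg / CGU Arg — identical.
Codon 8: GUC Val / GUC Val — identical.
Synonymous differences: 2.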